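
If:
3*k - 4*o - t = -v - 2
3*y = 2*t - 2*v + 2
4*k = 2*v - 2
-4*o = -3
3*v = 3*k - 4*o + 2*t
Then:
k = 6/7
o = 3/4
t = 30/7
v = 19/7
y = 12/7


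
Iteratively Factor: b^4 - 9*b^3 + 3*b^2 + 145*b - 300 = (b - 5)*(b^3 - 4*b^2 - 17*b + 60) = (b - 5)*(b - 3)*(b^2 - b - 20) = (b - 5)^2*(b - 3)*(b + 4)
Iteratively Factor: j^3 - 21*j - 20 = (j + 4)*(j^2 - 4*j - 5) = (j - 5)*(j + 4)*(j + 1)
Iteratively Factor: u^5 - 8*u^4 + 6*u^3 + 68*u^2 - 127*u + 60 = (u - 5)*(u^4 - 3*u^3 - 9*u^2 + 23*u - 12) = (u - 5)*(u - 4)*(u^3 + u^2 - 5*u + 3) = (u - 5)*(u - 4)*(u - 1)*(u^2 + 2*u - 3) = (u - 5)*(u - 4)*(u - 1)*(u + 3)*(u - 1)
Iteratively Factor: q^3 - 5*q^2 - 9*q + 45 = (q + 3)*(q^2 - 8*q + 15) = (q - 5)*(q + 3)*(q - 3)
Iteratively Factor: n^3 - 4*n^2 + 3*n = (n - 3)*(n^2 - n) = (n - 3)*(n - 1)*(n)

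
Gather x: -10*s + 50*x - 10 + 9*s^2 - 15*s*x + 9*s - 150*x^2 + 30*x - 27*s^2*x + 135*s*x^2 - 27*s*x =9*s^2 - s + x^2*(135*s - 150) + x*(-27*s^2 - 42*s + 80) - 10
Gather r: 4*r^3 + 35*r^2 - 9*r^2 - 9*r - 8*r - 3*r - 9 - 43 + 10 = 4*r^3 + 26*r^2 - 20*r - 42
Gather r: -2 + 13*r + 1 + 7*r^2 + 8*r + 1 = 7*r^2 + 21*r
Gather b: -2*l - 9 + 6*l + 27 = 4*l + 18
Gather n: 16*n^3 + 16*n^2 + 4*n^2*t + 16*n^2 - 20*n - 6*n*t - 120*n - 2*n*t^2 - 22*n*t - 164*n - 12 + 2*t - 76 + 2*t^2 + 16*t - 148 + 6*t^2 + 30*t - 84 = 16*n^3 + n^2*(4*t + 32) + n*(-2*t^2 - 28*t - 304) + 8*t^2 + 48*t - 320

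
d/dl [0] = 0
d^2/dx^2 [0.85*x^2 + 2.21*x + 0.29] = 1.70000000000000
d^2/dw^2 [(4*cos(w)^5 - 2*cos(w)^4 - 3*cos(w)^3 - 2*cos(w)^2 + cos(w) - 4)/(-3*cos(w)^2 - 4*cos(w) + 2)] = (-2260*(1 - cos(w)^2)^2 + 1080*sin(w)^6 + 324*cos(w)^9 + 1032*cos(w)^8 - 107*cos(w)^7 - 1152*cos(w)^6 + 453*cos(w)^5 - 678*cos(w)^3 - 1224*cos(w)^2 + 296*cos(w) + 1356)/(3*cos(w)^2 + 4*cos(w) - 2)^3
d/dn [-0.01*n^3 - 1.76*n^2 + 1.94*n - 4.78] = -0.03*n^2 - 3.52*n + 1.94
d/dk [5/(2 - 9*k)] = 45/(9*k - 2)^2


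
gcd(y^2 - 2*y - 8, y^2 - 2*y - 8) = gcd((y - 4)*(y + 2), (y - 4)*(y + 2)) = y^2 - 2*y - 8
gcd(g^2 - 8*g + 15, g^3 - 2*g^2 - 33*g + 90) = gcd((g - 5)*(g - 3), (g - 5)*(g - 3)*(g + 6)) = g^2 - 8*g + 15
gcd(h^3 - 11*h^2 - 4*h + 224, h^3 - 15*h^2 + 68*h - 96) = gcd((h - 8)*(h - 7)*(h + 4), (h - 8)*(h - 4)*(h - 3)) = h - 8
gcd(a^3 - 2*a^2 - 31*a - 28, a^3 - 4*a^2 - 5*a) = a + 1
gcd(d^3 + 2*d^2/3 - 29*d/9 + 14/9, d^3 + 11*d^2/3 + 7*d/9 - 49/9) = d^2 + 4*d/3 - 7/3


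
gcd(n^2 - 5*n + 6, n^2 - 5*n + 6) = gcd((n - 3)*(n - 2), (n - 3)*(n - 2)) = n^2 - 5*n + 6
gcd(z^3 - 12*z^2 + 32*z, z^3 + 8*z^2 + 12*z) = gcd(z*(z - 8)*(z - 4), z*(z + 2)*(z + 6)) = z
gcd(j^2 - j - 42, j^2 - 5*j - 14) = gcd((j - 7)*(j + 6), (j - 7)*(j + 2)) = j - 7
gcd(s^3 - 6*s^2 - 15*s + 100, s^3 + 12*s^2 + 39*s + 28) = s + 4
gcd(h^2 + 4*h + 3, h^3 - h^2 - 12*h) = h + 3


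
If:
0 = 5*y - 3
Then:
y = 3/5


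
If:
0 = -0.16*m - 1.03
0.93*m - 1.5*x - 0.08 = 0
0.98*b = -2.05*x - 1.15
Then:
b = 7.29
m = -6.44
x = -4.04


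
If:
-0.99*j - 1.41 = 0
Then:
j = -1.42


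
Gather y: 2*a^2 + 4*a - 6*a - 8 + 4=2*a^2 - 2*a - 4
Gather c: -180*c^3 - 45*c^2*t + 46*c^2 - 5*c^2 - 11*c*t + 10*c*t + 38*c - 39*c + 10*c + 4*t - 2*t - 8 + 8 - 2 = -180*c^3 + c^2*(41 - 45*t) + c*(9 - t) + 2*t - 2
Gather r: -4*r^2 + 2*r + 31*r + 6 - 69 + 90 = -4*r^2 + 33*r + 27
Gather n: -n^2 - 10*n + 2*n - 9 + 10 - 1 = -n^2 - 8*n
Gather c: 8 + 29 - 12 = 25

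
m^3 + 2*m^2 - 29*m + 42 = (m - 3)*(m - 2)*(m + 7)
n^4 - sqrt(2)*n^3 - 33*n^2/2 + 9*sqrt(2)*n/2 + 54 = (n - 3*sqrt(2))*(n - 3*sqrt(2)/2)*(n + 3*sqrt(2)/2)*(n + 2*sqrt(2))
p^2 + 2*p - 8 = (p - 2)*(p + 4)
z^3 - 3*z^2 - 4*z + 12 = (z - 3)*(z - 2)*(z + 2)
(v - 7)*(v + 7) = v^2 - 49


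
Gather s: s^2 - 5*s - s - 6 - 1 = s^2 - 6*s - 7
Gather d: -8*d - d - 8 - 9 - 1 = -9*d - 18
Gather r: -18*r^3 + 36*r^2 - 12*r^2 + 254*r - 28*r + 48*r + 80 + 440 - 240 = -18*r^3 + 24*r^2 + 274*r + 280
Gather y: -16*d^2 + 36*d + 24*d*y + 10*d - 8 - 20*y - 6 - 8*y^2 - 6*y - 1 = -16*d^2 + 46*d - 8*y^2 + y*(24*d - 26) - 15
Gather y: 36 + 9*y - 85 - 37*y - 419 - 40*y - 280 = -68*y - 748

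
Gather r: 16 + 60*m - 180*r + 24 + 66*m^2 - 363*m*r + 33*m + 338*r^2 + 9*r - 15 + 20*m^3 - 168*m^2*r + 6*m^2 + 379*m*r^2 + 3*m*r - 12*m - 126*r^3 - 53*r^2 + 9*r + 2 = 20*m^3 + 72*m^2 + 81*m - 126*r^3 + r^2*(379*m + 285) + r*(-168*m^2 - 360*m - 162) + 27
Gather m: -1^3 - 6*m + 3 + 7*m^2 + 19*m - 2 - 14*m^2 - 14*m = -7*m^2 - m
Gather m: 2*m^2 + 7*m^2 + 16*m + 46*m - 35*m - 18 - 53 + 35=9*m^2 + 27*m - 36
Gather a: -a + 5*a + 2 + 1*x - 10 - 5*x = 4*a - 4*x - 8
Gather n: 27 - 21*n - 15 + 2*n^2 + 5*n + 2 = 2*n^2 - 16*n + 14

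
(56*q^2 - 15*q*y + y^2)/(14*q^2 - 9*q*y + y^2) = (-8*q + y)/(-2*q + y)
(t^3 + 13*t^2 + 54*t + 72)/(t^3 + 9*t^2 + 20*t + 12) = (t^2 + 7*t + 12)/(t^2 + 3*t + 2)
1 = 1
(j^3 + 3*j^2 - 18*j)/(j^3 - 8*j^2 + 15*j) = (j + 6)/(j - 5)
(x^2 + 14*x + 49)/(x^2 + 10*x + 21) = (x + 7)/(x + 3)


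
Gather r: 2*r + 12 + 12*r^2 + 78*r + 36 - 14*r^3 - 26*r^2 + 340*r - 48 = -14*r^3 - 14*r^2 + 420*r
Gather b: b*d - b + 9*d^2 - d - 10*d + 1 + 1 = b*(d - 1) + 9*d^2 - 11*d + 2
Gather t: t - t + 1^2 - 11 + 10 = 0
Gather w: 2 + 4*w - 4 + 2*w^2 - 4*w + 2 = 2*w^2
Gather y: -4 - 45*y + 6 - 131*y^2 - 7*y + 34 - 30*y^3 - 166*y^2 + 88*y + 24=-30*y^3 - 297*y^2 + 36*y + 60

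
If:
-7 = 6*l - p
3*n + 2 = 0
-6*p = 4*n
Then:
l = -59/54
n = -2/3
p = 4/9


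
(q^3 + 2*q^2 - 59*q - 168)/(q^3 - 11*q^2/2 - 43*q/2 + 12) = 2*(q + 7)/(2*q - 1)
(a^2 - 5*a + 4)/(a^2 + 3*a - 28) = (a - 1)/(a + 7)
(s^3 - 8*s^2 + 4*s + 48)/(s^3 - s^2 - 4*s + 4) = (s^2 - 10*s + 24)/(s^2 - 3*s + 2)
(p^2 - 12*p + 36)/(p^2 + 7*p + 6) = (p^2 - 12*p + 36)/(p^2 + 7*p + 6)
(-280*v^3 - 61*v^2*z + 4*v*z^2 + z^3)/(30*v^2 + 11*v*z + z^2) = (-56*v^2 - v*z + z^2)/(6*v + z)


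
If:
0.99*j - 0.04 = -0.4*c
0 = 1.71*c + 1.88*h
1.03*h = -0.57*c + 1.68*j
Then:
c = 0.22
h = -0.20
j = -0.05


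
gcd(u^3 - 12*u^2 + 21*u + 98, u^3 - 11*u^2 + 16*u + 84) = u^2 - 5*u - 14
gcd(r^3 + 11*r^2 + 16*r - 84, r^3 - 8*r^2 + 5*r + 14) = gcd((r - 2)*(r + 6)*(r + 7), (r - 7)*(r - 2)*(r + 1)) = r - 2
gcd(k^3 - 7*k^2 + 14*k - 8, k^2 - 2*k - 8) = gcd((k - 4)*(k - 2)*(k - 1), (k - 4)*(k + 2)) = k - 4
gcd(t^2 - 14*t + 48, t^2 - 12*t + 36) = t - 6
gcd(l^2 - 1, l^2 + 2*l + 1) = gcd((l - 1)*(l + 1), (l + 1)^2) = l + 1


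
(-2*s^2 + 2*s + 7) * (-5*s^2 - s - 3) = 10*s^4 - 8*s^3 - 31*s^2 - 13*s - 21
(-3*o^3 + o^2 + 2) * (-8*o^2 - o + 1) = 24*o^5 - 5*o^4 - 4*o^3 - 15*o^2 - 2*o + 2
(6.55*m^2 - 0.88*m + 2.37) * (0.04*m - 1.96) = 0.262*m^3 - 12.8732*m^2 + 1.8196*m - 4.6452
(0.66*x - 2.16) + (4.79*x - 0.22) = 5.45*x - 2.38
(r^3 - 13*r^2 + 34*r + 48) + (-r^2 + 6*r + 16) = r^3 - 14*r^2 + 40*r + 64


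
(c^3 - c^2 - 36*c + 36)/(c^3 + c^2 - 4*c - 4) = (c^3 - c^2 - 36*c + 36)/(c^3 + c^2 - 4*c - 4)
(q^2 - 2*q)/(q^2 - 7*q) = (q - 2)/(q - 7)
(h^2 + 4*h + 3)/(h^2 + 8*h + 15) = (h + 1)/(h + 5)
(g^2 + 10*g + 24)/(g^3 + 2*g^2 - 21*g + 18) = (g + 4)/(g^2 - 4*g + 3)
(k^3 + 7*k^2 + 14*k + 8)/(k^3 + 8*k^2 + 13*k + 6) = (k^2 + 6*k + 8)/(k^2 + 7*k + 6)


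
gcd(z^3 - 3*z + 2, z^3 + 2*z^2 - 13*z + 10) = z - 1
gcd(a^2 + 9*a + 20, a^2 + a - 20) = a + 5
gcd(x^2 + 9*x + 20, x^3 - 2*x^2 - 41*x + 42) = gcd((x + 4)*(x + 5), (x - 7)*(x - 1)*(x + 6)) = 1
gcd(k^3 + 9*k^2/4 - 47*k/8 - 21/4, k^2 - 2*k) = k - 2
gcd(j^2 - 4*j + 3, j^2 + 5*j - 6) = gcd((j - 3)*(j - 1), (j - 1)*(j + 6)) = j - 1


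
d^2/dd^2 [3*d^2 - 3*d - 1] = 6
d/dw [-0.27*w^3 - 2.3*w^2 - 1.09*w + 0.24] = -0.81*w^2 - 4.6*w - 1.09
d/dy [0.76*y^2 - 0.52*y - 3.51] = 1.52*y - 0.52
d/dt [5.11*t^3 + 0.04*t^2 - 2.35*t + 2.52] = 15.33*t^2 + 0.08*t - 2.35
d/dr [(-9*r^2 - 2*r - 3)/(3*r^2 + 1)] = 2*(3*r^2 - 1)/(9*r^4 + 6*r^2 + 1)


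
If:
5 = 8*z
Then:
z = 5/8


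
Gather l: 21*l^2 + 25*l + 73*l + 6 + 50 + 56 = 21*l^2 + 98*l + 112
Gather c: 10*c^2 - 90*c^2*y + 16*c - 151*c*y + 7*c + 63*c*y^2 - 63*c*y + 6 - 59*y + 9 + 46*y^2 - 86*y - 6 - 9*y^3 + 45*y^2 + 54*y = c^2*(10 - 90*y) + c*(63*y^2 - 214*y + 23) - 9*y^3 + 91*y^2 - 91*y + 9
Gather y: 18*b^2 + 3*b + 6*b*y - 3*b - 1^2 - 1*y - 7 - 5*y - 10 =18*b^2 + y*(6*b - 6) - 18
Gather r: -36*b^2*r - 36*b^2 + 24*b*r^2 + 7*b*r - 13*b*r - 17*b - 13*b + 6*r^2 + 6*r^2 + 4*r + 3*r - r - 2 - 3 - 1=-36*b^2 - 30*b + r^2*(24*b + 12) + r*(-36*b^2 - 6*b + 6) - 6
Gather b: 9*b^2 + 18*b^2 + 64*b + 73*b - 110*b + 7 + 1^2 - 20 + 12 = 27*b^2 + 27*b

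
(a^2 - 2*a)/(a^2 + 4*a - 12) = a/(a + 6)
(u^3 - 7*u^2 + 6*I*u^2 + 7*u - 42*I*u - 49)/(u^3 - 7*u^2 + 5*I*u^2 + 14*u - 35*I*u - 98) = (u - I)/(u - 2*I)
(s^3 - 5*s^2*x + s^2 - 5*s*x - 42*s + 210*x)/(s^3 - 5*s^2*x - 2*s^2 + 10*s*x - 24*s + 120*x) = (s + 7)/(s + 4)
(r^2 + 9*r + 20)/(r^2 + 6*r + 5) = (r + 4)/(r + 1)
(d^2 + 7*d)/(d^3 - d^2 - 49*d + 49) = d/(d^2 - 8*d + 7)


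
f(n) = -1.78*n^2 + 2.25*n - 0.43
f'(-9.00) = 34.29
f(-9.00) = -164.86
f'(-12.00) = 44.97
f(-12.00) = -283.75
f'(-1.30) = 6.88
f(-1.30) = -6.36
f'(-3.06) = 13.14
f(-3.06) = -23.98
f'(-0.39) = 3.64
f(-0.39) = -1.58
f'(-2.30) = 10.44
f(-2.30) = -15.02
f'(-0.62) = 4.46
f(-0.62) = -2.51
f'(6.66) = -21.46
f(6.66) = -64.40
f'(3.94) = -11.78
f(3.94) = -19.20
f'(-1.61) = 7.98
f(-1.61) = -8.67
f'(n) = 2.25 - 3.56*n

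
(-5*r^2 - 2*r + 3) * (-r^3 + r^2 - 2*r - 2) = 5*r^5 - 3*r^4 + 5*r^3 + 17*r^2 - 2*r - 6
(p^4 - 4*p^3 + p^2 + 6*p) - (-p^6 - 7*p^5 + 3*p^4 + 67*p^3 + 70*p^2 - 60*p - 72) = p^6 + 7*p^5 - 2*p^4 - 71*p^3 - 69*p^2 + 66*p + 72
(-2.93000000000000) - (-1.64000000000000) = -1.29000000000000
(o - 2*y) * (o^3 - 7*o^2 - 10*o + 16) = o^4 - 2*o^3*y - 7*o^3 + 14*o^2*y - 10*o^2 + 20*o*y + 16*o - 32*y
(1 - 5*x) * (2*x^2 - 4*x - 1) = -10*x^3 + 22*x^2 + x - 1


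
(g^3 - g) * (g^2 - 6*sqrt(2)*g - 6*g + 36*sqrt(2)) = g^5 - 6*sqrt(2)*g^4 - 6*g^4 - g^3 + 36*sqrt(2)*g^3 + 6*g^2 + 6*sqrt(2)*g^2 - 36*sqrt(2)*g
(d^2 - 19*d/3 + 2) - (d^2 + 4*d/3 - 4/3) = 10/3 - 23*d/3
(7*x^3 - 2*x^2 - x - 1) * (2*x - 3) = 14*x^4 - 25*x^3 + 4*x^2 + x + 3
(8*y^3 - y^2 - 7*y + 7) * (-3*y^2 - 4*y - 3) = -24*y^5 - 29*y^4 + y^3 + 10*y^2 - 7*y - 21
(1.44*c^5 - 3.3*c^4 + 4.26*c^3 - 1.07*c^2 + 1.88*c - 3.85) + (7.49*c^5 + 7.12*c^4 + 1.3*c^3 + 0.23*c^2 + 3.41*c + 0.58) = 8.93*c^5 + 3.82*c^4 + 5.56*c^3 - 0.84*c^2 + 5.29*c - 3.27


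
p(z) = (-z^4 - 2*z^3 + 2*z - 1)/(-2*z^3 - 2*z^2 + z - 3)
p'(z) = (6*z^2 + 4*z - 1)*(-z^4 - 2*z^3 + 2*z - 1)/(-2*z^3 - 2*z^2 + z - 3)^2 + (-4*z^3 - 6*z^2 + 2)/(-2*z^3 - 2*z^2 + z - 3) = (2*z^6 + 4*z^5 + z^4 + 16*z^3 + 16*z^2 - 4*z - 5)/(4*z^6 + 8*z^5 + 8*z^3 + 13*z^2 - 6*z + 9)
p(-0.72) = 0.49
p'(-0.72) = -0.00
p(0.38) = 0.12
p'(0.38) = -0.36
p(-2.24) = -1.14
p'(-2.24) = -0.84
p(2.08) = 1.22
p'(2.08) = 0.71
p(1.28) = 0.58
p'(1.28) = 0.89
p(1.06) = 0.38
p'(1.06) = 0.86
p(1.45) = 0.73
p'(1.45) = 0.86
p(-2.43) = -1.05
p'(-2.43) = -0.17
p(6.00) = 3.43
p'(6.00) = 0.52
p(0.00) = 0.33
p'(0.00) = -0.56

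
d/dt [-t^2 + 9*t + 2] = 9 - 2*t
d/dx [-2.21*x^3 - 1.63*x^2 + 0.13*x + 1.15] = -6.63*x^2 - 3.26*x + 0.13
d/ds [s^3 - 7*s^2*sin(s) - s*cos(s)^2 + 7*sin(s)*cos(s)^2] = -7*s^2*cos(s) + 3*s^2 - 14*s*sin(s) + s*sin(2*s) + 7*cos(s)/4 - cos(2*s)/2 + 21*cos(3*s)/4 - 1/2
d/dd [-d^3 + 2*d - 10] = 2 - 3*d^2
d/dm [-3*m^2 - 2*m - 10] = -6*m - 2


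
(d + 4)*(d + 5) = d^2 + 9*d + 20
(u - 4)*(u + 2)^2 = u^3 - 12*u - 16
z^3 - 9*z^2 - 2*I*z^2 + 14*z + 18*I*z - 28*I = (z - 7)*(z - 2)*(z - 2*I)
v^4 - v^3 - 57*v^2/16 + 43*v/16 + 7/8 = (v - 2)*(v - 1)*(v + 1/4)*(v + 7/4)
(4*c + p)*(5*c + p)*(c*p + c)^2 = 20*c^4*p^2 + 40*c^4*p + 20*c^4 + 9*c^3*p^3 + 18*c^3*p^2 + 9*c^3*p + c^2*p^4 + 2*c^2*p^3 + c^2*p^2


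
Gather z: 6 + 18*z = 18*z + 6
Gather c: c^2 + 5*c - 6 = c^2 + 5*c - 6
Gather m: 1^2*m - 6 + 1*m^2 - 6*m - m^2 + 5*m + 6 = 0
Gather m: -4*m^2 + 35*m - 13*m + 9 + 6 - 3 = -4*m^2 + 22*m + 12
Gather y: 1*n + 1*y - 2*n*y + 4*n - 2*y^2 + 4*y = 5*n - 2*y^2 + y*(5 - 2*n)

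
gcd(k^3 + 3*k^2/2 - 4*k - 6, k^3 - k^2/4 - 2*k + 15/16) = k + 3/2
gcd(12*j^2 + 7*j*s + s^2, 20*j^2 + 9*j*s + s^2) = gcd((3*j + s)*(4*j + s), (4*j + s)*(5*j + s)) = 4*j + s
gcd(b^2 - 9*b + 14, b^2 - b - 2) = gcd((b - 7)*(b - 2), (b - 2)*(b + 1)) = b - 2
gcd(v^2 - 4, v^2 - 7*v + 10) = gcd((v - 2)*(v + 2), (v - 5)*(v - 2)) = v - 2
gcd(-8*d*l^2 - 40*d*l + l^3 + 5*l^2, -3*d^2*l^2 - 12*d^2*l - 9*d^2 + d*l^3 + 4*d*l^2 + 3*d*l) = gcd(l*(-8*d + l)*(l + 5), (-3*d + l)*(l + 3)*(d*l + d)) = 1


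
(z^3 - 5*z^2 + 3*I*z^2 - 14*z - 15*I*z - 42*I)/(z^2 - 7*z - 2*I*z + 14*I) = (z^2 + z*(2 + 3*I) + 6*I)/(z - 2*I)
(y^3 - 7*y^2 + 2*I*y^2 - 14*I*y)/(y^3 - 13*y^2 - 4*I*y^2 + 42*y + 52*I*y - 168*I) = y*(y + 2*I)/(y^2 - 2*y*(3 + 2*I) + 24*I)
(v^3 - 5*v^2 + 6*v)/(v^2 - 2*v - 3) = v*(v - 2)/(v + 1)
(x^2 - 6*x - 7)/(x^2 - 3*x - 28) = (x + 1)/(x + 4)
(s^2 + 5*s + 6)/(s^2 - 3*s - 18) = (s + 2)/(s - 6)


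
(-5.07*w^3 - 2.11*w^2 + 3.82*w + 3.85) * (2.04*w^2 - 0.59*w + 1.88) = -10.3428*w^5 - 1.3131*w^4 - 0.4939*w^3 + 1.6334*w^2 + 4.9101*w + 7.238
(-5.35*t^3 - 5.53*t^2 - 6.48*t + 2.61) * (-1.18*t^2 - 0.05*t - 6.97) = 6.313*t^5 + 6.7929*t^4 + 45.2124*t^3 + 35.7883*t^2 + 45.0351*t - 18.1917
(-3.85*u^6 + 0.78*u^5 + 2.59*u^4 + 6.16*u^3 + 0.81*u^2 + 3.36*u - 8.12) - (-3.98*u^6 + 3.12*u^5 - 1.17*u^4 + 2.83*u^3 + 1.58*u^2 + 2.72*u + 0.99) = 0.13*u^6 - 2.34*u^5 + 3.76*u^4 + 3.33*u^3 - 0.77*u^2 + 0.64*u - 9.11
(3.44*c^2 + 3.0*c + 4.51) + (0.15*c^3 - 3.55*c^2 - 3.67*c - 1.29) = 0.15*c^3 - 0.11*c^2 - 0.67*c + 3.22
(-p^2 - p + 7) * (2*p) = -2*p^3 - 2*p^2 + 14*p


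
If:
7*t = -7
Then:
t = -1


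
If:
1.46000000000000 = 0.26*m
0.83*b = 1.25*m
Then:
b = 8.46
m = 5.62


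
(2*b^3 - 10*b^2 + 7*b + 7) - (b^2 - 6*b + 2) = 2*b^3 - 11*b^2 + 13*b + 5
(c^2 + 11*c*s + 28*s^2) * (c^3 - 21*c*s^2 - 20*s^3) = c^5 + 11*c^4*s + 7*c^3*s^2 - 251*c^2*s^3 - 808*c*s^4 - 560*s^5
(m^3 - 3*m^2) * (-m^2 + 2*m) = -m^5 + 5*m^4 - 6*m^3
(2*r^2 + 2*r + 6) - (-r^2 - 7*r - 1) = 3*r^2 + 9*r + 7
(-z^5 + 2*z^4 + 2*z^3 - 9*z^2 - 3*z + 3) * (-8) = 8*z^5 - 16*z^4 - 16*z^3 + 72*z^2 + 24*z - 24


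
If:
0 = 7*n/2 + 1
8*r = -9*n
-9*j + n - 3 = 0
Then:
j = -23/63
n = -2/7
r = 9/28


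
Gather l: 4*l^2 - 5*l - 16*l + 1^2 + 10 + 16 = 4*l^2 - 21*l + 27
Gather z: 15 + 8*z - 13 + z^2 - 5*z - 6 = z^2 + 3*z - 4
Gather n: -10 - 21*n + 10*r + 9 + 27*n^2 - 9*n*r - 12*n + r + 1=27*n^2 + n*(-9*r - 33) + 11*r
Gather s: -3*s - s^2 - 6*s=-s^2 - 9*s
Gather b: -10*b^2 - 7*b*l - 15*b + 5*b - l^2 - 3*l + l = -10*b^2 + b*(-7*l - 10) - l^2 - 2*l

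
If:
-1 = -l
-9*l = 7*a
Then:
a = -9/7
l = 1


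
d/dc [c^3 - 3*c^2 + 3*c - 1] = 3*c^2 - 6*c + 3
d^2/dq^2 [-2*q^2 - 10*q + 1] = -4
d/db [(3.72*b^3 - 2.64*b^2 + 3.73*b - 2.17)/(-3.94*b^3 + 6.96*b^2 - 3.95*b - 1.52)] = (7.105427357601e-15*b^5 + 15.4896*b^4 + 0.00440000000000396*b^3 - 58.1454*b^2 + 38.232*b - 14.2411)/(15.5236*b^6 - 54.8448*b^5 + 79.5676*b^4 - 43.0064*b^3 - 5.5559*b^2 + 12.008*b + 2.3104)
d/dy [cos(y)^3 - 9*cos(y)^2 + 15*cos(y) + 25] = 3*(sin(y)^2 + 6*cos(y) - 6)*sin(y)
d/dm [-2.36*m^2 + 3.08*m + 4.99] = 3.08 - 4.72*m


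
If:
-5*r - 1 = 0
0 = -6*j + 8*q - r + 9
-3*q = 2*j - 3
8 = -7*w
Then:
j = 129/85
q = -1/85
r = -1/5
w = -8/7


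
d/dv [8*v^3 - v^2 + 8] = 2*v*(12*v - 1)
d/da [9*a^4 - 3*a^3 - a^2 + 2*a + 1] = 36*a^3 - 9*a^2 - 2*a + 2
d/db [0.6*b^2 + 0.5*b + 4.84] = 1.2*b + 0.5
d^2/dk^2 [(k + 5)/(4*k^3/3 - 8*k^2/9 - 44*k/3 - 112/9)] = 9*(-(k + 5)*(-9*k^2 + 4*k + 33)^2 + (-9*k^2 + 4*k - (k + 5)*(9*k - 2) + 33)*(-3*k^3 + 2*k^2 + 33*k + 28))/(2*(-3*k^3 + 2*k^2 + 33*k + 28)^3)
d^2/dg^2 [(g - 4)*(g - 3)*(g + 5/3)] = 6*g - 32/3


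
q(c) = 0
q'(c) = 0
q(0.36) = 0.00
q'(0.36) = 0.00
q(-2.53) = 0.00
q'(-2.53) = 0.00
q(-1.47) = 0.00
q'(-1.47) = 0.00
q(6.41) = 0.00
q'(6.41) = 0.00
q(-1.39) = 0.00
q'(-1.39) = 0.00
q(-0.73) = 0.00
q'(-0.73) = 0.00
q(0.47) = 0.00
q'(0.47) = 0.00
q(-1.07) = 0.00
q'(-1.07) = 0.00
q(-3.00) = 0.00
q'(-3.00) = 0.00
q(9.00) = 0.00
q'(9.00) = 0.00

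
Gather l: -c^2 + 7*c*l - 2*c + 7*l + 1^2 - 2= -c^2 - 2*c + l*(7*c + 7) - 1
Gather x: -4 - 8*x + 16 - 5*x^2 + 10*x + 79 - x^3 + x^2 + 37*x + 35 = -x^3 - 4*x^2 + 39*x + 126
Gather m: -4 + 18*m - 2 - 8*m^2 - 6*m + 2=-8*m^2 + 12*m - 4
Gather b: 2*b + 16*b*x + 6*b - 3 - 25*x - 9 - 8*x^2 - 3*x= b*(16*x + 8) - 8*x^2 - 28*x - 12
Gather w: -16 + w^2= w^2 - 16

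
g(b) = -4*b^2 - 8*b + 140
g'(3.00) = -32.00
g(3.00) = 80.00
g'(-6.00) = 40.00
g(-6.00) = 44.00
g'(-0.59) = -3.28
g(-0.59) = 143.33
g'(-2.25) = 10.00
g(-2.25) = 137.75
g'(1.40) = -19.20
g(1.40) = 120.96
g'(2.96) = -31.68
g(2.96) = 81.27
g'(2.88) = -31.04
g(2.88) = 83.78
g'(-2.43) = 11.44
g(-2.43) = 135.82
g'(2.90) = -31.20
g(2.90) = 83.16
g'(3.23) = -33.84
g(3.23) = 72.43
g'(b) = -8*b - 8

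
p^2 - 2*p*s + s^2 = (-p + s)^2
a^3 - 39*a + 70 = (a - 5)*(a - 2)*(a + 7)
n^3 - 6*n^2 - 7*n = n*(n - 7)*(n + 1)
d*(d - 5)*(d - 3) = d^3 - 8*d^2 + 15*d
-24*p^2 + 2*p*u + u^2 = (-4*p + u)*(6*p + u)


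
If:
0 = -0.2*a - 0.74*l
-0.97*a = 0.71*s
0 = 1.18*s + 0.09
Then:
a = 0.06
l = -0.02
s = -0.08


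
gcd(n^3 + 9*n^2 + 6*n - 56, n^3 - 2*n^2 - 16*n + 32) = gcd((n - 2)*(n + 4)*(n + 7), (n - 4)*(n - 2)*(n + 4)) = n^2 + 2*n - 8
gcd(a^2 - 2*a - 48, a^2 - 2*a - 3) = 1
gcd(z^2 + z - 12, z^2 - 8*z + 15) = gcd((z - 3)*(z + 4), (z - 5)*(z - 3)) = z - 3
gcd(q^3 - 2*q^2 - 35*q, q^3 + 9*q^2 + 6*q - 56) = 1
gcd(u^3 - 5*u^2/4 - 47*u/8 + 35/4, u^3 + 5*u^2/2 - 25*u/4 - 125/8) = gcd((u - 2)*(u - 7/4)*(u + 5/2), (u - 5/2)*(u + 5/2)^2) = u + 5/2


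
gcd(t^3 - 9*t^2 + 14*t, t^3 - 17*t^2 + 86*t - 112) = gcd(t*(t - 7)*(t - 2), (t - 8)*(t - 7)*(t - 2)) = t^2 - 9*t + 14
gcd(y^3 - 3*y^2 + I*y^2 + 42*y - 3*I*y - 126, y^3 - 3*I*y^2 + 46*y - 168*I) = y^2 + I*y + 42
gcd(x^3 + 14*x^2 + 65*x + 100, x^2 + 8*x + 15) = x + 5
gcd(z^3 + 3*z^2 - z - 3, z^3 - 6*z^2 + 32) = 1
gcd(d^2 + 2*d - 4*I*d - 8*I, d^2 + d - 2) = d + 2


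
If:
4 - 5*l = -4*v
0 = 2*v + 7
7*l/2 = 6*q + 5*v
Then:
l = -2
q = 7/4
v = -7/2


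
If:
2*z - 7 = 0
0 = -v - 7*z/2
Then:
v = -49/4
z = 7/2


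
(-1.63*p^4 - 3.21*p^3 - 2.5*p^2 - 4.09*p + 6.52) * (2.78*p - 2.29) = -4.5314*p^5 - 5.1911*p^4 + 0.400900000000001*p^3 - 5.6452*p^2 + 27.4917*p - 14.9308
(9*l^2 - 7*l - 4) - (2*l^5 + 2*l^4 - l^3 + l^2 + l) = -2*l^5 - 2*l^4 + l^3 + 8*l^2 - 8*l - 4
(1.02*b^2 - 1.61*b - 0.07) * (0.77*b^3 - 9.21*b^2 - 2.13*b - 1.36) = 0.7854*b^5 - 10.6339*b^4 + 12.6016*b^3 + 2.6868*b^2 + 2.3387*b + 0.0952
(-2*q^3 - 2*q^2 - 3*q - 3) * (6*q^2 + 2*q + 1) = -12*q^5 - 16*q^4 - 24*q^3 - 26*q^2 - 9*q - 3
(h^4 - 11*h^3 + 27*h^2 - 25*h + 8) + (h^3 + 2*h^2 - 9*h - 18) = h^4 - 10*h^3 + 29*h^2 - 34*h - 10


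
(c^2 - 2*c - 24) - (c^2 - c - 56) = 32 - c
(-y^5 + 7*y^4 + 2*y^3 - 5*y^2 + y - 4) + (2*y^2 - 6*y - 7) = -y^5 + 7*y^4 + 2*y^3 - 3*y^2 - 5*y - 11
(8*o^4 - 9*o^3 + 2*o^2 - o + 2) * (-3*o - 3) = -24*o^5 + 3*o^4 + 21*o^3 - 3*o^2 - 3*o - 6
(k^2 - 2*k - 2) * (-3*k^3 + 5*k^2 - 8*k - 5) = -3*k^5 + 11*k^4 - 12*k^3 + k^2 + 26*k + 10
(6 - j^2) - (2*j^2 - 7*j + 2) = -3*j^2 + 7*j + 4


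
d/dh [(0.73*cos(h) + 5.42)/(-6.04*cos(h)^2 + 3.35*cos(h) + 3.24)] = (-4.4092*cos(h)^2 - 65.4736*cos(h) + 15.7918)*sin(h)/(36.4816*cos(h)^4 - 40.468*cos(h)^3 - 27.9167*cos(h)^2 + 21.708*cos(h) + 10.4976)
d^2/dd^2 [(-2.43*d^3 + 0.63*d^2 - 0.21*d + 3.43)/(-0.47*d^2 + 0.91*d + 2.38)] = (3.5527136788005e-15*d^4 + 9.014838*d^3 + 22.802934*d^2 + 92.798454*d - 21.401142)/(0.103823*d^6 - 0.603057*d^5 - 0.409605*d^4 + 5.353985*d^3 + 2.07417*d^2 - 15.463812*d - 13.481272)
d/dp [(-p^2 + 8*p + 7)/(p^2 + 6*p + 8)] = 2*(-7*p^2 - 15*p + 11)/(p^4 + 12*p^3 + 52*p^2 + 96*p + 64)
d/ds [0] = 0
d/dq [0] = 0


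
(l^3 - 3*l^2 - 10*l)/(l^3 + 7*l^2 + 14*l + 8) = l*(l - 5)/(l^2 + 5*l + 4)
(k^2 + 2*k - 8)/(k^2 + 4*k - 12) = (k + 4)/(k + 6)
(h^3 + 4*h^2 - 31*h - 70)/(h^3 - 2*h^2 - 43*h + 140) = (h + 2)/(h - 4)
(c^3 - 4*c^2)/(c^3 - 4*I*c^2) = (c - 4)/(c - 4*I)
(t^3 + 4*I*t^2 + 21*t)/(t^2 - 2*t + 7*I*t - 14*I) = t*(t - 3*I)/(t - 2)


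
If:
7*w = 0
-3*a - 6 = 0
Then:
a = -2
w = 0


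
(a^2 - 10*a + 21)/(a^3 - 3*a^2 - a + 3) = (a - 7)/(a^2 - 1)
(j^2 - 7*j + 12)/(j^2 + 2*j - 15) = (j - 4)/(j + 5)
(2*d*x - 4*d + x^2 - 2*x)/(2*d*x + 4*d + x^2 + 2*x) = (x - 2)/(x + 2)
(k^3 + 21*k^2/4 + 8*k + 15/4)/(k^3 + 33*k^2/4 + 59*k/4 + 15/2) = (k + 3)/(k + 6)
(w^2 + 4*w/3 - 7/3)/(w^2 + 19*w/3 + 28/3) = (w - 1)/(w + 4)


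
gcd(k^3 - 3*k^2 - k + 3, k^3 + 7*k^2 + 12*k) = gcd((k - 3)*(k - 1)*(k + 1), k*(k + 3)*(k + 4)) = 1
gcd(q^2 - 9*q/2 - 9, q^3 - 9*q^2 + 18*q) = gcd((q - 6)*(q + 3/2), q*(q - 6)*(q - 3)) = q - 6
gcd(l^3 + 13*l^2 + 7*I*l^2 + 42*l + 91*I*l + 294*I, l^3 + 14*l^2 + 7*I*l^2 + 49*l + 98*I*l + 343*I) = l^2 + l*(7 + 7*I) + 49*I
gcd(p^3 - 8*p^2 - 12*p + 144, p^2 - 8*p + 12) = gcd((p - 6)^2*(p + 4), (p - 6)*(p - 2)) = p - 6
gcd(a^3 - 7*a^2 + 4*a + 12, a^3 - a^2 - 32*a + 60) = a - 2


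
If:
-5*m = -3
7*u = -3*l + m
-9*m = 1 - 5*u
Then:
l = -209/75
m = 3/5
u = 32/25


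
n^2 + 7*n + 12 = (n + 3)*(n + 4)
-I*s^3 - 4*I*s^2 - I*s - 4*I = (s + 4)*(s - I)*(-I*s + 1)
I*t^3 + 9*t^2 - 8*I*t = t*(t - 8*I)*(I*t + 1)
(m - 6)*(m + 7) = m^2 + m - 42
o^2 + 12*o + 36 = (o + 6)^2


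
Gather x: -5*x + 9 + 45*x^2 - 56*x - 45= 45*x^2 - 61*x - 36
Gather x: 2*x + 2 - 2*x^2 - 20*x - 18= -2*x^2 - 18*x - 16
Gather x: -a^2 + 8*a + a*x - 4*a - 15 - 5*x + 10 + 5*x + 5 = -a^2 + a*x + 4*a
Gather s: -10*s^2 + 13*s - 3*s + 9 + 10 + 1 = -10*s^2 + 10*s + 20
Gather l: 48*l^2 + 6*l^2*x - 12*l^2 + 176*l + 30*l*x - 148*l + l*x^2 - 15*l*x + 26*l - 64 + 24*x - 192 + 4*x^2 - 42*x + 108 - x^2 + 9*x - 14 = l^2*(6*x + 36) + l*(x^2 + 15*x + 54) + 3*x^2 - 9*x - 162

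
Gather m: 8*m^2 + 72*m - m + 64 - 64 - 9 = 8*m^2 + 71*m - 9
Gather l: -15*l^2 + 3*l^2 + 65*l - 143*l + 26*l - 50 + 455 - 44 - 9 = -12*l^2 - 52*l + 352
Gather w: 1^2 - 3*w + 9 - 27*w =10 - 30*w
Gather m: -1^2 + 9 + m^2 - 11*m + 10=m^2 - 11*m + 18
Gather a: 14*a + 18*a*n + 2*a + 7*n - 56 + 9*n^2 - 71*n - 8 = a*(18*n + 16) + 9*n^2 - 64*n - 64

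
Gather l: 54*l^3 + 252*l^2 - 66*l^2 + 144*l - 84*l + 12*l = 54*l^3 + 186*l^2 + 72*l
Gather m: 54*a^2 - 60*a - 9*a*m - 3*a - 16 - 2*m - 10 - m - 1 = 54*a^2 - 63*a + m*(-9*a - 3) - 27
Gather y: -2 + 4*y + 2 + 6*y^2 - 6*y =6*y^2 - 2*y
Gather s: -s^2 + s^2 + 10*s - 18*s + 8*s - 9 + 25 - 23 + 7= 0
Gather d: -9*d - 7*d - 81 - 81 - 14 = -16*d - 176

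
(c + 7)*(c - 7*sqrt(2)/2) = c^2 - 7*sqrt(2)*c/2 + 7*c - 49*sqrt(2)/2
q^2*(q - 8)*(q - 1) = q^4 - 9*q^3 + 8*q^2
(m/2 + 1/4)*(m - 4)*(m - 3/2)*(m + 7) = m^4/2 + m^3 - 127*m^2/8 + 103*m/8 + 21/2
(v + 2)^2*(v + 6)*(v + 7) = v^4 + 17*v^3 + 98*v^2 + 220*v + 168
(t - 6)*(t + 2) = t^2 - 4*t - 12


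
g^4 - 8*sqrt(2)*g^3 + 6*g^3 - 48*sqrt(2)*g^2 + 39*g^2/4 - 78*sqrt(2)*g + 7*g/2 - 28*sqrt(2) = (g + 7/2)*(g - 8*sqrt(2))*(sqrt(2)*g/2 + sqrt(2))*(sqrt(2)*g + sqrt(2)/2)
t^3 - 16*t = t*(t - 4)*(t + 4)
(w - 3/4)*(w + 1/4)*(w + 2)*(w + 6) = w^4 + 15*w^3/2 + 125*w^2/16 - 15*w/2 - 9/4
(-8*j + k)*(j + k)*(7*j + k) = -56*j^3 - 57*j^2*k + k^3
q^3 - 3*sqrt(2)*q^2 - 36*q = q*(q - 6*sqrt(2))*(q + 3*sqrt(2))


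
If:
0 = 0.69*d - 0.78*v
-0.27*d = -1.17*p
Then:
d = 1.1304347826087*v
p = 0.260869565217391*v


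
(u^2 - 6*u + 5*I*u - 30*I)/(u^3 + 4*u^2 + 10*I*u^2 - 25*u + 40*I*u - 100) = (u - 6)/(u^2 + u*(4 + 5*I) + 20*I)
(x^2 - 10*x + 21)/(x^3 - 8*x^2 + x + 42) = 1/(x + 2)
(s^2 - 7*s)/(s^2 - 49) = s/(s + 7)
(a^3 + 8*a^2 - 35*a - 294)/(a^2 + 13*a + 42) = (a^2 + a - 42)/(a + 6)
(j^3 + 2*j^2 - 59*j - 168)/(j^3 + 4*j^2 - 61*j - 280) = (j + 3)/(j + 5)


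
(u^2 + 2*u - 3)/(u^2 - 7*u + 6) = (u + 3)/(u - 6)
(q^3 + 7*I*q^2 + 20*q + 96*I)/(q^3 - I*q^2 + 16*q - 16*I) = (q^2 + 11*I*q - 24)/(q^2 + 3*I*q + 4)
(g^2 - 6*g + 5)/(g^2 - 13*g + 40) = (g - 1)/(g - 8)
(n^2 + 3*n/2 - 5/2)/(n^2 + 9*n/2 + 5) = (n - 1)/(n + 2)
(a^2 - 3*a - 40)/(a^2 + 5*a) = (a - 8)/a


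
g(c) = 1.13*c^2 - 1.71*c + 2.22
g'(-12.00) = -28.83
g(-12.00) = 185.46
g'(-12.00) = -28.83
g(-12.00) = 185.46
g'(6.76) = 13.57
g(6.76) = 42.30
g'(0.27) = -1.10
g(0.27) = 1.84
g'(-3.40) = -9.39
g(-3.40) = 21.10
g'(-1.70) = -5.55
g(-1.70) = 8.39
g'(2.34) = 3.58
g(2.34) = 4.41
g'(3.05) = 5.18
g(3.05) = 7.52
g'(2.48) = 3.89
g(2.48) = 4.93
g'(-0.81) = -3.54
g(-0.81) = 4.35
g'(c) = 2.26*c - 1.71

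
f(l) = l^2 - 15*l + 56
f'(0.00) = -15.00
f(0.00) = 56.00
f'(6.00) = -3.00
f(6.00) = 2.00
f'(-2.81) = -20.62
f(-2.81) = 106.05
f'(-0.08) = -15.16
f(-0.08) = 57.21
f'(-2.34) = -19.68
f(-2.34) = 96.58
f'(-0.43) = -15.86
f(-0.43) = 62.63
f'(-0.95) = -16.90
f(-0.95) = 71.15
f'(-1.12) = -17.24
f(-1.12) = 74.05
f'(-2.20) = -19.40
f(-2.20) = 93.84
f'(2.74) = -9.52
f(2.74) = 22.41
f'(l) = 2*l - 15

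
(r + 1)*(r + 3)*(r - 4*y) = r^3 - 4*r^2*y + 4*r^2 - 16*r*y + 3*r - 12*y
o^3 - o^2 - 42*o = o*(o - 7)*(o + 6)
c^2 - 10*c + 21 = (c - 7)*(c - 3)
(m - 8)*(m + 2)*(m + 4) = m^3 - 2*m^2 - 40*m - 64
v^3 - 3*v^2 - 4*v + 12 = (v - 3)*(v - 2)*(v + 2)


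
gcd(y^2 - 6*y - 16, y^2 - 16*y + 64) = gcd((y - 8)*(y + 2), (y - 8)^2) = y - 8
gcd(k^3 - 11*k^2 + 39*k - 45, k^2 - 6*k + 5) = k - 5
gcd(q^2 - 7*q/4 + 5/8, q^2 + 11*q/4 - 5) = q - 5/4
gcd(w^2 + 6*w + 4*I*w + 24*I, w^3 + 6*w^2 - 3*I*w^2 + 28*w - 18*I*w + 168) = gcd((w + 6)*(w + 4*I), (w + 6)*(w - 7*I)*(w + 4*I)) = w^2 + w*(6 + 4*I) + 24*I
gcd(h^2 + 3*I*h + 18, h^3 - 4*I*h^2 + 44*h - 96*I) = h + 6*I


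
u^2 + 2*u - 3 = (u - 1)*(u + 3)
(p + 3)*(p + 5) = p^2 + 8*p + 15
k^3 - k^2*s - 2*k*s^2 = k*(k - 2*s)*(k + s)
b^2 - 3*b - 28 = (b - 7)*(b + 4)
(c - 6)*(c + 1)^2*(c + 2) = c^4 - 2*c^3 - 19*c^2 - 28*c - 12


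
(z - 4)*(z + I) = z^2 - 4*z + I*z - 4*I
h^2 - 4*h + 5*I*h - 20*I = (h - 4)*(h + 5*I)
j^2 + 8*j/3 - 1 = (j - 1/3)*(j + 3)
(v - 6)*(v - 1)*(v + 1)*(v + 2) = v^4 - 4*v^3 - 13*v^2 + 4*v + 12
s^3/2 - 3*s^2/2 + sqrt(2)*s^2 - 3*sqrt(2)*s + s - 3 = (s/2 + sqrt(2)/2)*(s - 3)*(s + sqrt(2))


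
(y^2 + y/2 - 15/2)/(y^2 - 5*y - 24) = (y - 5/2)/(y - 8)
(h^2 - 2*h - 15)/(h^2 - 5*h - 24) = (h - 5)/(h - 8)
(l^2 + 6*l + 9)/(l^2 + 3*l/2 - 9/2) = 2*(l + 3)/(2*l - 3)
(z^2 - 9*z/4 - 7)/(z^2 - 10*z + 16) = (z^2 - 9*z/4 - 7)/(z^2 - 10*z + 16)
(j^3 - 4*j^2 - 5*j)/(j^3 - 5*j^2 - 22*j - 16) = j*(j - 5)/(j^2 - 6*j - 16)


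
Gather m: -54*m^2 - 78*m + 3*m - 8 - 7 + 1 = -54*m^2 - 75*m - 14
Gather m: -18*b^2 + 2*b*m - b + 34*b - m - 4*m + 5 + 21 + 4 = -18*b^2 + 33*b + m*(2*b - 5) + 30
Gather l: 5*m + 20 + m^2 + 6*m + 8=m^2 + 11*m + 28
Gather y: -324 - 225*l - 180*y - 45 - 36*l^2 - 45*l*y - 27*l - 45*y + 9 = -36*l^2 - 252*l + y*(-45*l - 225) - 360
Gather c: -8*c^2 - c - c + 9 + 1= -8*c^2 - 2*c + 10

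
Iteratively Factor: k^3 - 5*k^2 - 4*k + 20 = (k - 5)*(k^2 - 4) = (k - 5)*(k + 2)*(k - 2)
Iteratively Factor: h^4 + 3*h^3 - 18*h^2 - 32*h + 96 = (h + 4)*(h^3 - h^2 - 14*h + 24) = (h - 3)*(h + 4)*(h^2 + 2*h - 8) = (h - 3)*(h - 2)*(h + 4)*(h + 4)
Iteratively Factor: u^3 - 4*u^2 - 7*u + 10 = (u - 1)*(u^2 - 3*u - 10) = (u - 1)*(u + 2)*(u - 5)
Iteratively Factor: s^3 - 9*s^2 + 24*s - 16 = (s - 4)*(s^2 - 5*s + 4) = (s - 4)*(s - 1)*(s - 4)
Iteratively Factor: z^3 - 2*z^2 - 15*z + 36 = (z + 4)*(z^2 - 6*z + 9) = (z - 3)*(z + 4)*(z - 3)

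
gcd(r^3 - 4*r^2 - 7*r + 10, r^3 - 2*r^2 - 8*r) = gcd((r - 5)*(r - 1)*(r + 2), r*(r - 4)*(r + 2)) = r + 2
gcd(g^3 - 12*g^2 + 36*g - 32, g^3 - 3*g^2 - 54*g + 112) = g^2 - 10*g + 16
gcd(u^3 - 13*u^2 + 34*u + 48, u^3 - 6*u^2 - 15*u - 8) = u^2 - 7*u - 8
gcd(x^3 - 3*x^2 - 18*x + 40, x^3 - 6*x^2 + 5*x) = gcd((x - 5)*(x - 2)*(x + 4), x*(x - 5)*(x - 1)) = x - 5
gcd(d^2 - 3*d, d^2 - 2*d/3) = d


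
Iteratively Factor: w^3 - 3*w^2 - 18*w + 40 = (w - 2)*(w^2 - w - 20) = (w - 5)*(w - 2)*(w + 4)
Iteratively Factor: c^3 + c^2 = (c)*(c^2 + c) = c*(c + 1)*(c)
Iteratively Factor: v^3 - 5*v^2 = (v)*(v^2 - 5*v) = v^2*(v - 5)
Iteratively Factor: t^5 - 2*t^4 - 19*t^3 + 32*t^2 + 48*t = (t - 3)*(t^4 + t^3 - 16*t^2 - 16*t) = (t - 3)*(t + 4)*(t^3 - 3*t^2 - 4*t) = (t - 3)*(t + 1)*(t + 4)*(t^2 - 4*t) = t*(t - 3)*(t + 1)*(t + 4)*(t - 4)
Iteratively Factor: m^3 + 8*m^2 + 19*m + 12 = (m + 1)*(m^2 + 7*m + 12) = (m + 1)*(m + 3)*(m + 4)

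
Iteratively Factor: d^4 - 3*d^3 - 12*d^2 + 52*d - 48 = (d - 3)*(d^3 - 12*d + 16) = (d - 3)*(d + 4)*(d^2 - 4*d + 4) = (d - 3)*(d - 2)*(d + 4)*(d - 2)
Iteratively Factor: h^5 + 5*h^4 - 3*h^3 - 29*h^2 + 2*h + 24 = (h + 3)*(h^4 + 2*h^3 - 9*h^2 - 2*h + 8) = (h - 1)*(h + 3)*(h^3 + 3*h^2 - 6*h - 8) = (h - 1)*(h + 3)*(h + 4)*(h^2 - h - 2) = (h - 2)*(h - 1)*(h + 3)*(h + 4)*(h + 1)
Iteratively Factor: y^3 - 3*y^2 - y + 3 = (y - 1)*(y^2 - 2*y - 3) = (y - 3)*(y - 1)*(y + 1)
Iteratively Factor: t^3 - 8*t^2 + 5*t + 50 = (t + 2)*(t^2 - 10*t + 25) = (t - 5)*(t + 2)*(t - 5)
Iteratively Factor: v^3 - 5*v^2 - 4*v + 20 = (v + 2)*(v^2 - 7*v + 10) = (v - 5)*(v + 2)*(v - 2)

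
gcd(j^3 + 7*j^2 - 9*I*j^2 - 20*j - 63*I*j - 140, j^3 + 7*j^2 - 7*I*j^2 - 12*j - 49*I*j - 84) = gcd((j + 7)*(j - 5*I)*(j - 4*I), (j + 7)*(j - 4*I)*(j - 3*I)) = j^2 + j*(7 - 4*I) - 28*I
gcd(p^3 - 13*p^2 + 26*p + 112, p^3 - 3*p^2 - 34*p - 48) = p^2 - 6*p - 16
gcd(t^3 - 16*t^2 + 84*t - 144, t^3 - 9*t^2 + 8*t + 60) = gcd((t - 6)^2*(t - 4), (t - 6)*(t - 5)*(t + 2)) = t - 6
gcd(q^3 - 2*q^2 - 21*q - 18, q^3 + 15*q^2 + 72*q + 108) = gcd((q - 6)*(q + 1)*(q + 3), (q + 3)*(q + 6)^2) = q + 3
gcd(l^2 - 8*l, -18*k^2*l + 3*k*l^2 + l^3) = l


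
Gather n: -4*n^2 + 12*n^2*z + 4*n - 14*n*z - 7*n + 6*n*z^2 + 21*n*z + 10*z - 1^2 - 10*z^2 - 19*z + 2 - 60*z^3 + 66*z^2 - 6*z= n^2*(12*z - 4) + n*(6*z^2 + 7*z - 3) - 60*z^3 + 56*z^2 - 15*z + 1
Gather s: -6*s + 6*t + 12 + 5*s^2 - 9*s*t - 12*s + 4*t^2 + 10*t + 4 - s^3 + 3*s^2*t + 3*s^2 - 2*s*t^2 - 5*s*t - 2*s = -s^3 + s^2*(3*t + 8) + s*(-2*t^2 - 14*t - 20) + 4*t^2 + 16*t + 16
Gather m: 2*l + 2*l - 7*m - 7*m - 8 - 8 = 4*l - 14*m - 16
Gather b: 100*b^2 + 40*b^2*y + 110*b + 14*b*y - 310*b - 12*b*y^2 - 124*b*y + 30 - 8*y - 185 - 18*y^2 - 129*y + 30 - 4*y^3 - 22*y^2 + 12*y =b^2*(40*y + 100) + b*(-12*y^2 - 110*y - 200) - 4*y^3 - 40*y^2 - 125*y - 125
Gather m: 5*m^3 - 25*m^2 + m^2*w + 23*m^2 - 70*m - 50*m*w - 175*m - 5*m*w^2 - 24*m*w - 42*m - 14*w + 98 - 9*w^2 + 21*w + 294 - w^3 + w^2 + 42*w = 5*m^3 + m^2*(w - 2) + m*(-5*w^2 - 74*w - 287) - w^3 - 8*w^2 + 49*w + 392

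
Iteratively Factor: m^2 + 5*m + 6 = (m + 2)*(m + 3)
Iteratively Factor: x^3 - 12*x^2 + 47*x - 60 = (x - 4)*(x^2 - 8*x + 15) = (x - 4)*(x - 3)*(x - 5)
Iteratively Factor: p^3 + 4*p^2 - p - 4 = (p + 1)*(p^2 + 3*p - 4) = (p + 1)*(p + 4)*(p - 1)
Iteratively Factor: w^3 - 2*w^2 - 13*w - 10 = (w + 1)*(w^2 - 3*w - 10) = (w + 1)*(w + 2)*(w - 5)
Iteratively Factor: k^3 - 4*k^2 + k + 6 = (k - 2)*(k^2 - 2*k - 3) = (k - 3)*(k - 2)*(k + 1)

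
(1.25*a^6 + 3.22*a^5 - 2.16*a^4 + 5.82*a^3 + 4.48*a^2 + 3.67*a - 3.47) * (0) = 0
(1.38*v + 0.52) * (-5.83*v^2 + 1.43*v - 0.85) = -8.0454*v^3 - 1.0582*v^2 - 0.4294*v - 0.442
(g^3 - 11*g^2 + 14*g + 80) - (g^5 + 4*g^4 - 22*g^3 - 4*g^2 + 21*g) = -g^5 - 4*g^4 + 23*g^3 - 7*g^2 - 7*g + 80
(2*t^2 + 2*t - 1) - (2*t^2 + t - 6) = t + 5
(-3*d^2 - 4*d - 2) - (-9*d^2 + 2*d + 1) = 6*d^2 - 6*d - 3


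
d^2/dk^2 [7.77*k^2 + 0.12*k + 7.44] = 15.5400000000000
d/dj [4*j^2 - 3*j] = 8*j - 3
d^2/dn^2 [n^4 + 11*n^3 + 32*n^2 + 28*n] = 12*n^2 + 66*n + 64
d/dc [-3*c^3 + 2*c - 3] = 2 - 9*c^2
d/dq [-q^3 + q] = 1 - 3*q^2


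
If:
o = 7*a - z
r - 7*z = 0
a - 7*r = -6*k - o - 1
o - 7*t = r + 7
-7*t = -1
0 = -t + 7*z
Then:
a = 400/343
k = -3193/2058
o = 57/7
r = 1/7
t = 1/7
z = 1/49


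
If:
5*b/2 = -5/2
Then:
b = -1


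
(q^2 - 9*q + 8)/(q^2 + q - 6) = (q^2 - 9*q + 8)/(q^2 + q - 6)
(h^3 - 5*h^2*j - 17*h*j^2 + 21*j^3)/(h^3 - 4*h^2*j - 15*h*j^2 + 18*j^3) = (h - 7*j)/(h - 6*j)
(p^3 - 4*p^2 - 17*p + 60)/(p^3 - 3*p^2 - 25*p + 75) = (p + 4)/(p + 5)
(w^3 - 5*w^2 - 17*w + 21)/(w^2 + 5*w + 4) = (w^3 - 5*w^2 - 17*w + 21)/(w^2 + 5*w + 4)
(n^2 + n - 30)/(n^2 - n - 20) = (n + 6)/(n + 4)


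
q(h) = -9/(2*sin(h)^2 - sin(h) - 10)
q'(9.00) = -0.05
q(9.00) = 0.89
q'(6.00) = -0.20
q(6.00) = 0.94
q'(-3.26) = 0.05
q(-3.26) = 0.89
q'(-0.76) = -0.35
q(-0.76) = 1.08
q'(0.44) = 0.06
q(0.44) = 0.89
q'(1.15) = 0.11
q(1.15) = 0.97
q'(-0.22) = -0.18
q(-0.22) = 0.93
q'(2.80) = -0.03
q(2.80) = 0.89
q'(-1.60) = 0.03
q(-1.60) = 1.29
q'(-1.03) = -0.35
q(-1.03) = 1.17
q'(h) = -9*(-4*sin(h)*cos(h) + cos(h))/(2*sin(h)^2 - sin(h) - 10)^2 = 9*(4*sin(h) - 1)*cos(h)/(sin(h) + cos(2*h) + 9)^2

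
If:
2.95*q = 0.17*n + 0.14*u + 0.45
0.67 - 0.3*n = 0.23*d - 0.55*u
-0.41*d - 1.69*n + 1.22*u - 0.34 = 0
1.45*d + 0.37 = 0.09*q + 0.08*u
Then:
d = -0.39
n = -1.82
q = -0.07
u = -2.37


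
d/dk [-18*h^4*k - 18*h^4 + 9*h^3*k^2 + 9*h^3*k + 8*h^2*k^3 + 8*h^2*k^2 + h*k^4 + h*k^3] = h*(-18*h^3 + 18*h^2*k + 9*h^2 + 24*h*k^2 + 16*h*k + 4*k^3 + 3*k^2)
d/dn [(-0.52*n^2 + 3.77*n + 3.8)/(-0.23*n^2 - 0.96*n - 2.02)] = (1.3663*n^2 + 3.8488*n - 3.9674)/(0.0529*n^4 + 0.4416*n^3 + 1.8508*n^2 + 3.8784*n + 4.0804)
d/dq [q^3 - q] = 3*q^2 - 1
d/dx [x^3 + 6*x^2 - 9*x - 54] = 3*x^2 + 12*x - 9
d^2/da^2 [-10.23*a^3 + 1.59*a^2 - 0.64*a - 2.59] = 3.18 - 61.38*a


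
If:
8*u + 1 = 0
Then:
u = -1/8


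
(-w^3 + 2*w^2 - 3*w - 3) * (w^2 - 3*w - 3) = -w^5 + 5*w^4 - 6*w^3 + 18*w + 9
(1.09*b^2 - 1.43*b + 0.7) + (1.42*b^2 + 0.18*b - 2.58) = 2.51*b^2 - 1.25*b - 1.88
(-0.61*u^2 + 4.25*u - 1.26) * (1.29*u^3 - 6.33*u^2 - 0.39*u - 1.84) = -0.7869*u^5 + 9.3438*u^4 - 28.29*u^3 + 7.4407*u^2 - 7.3286*u + 2.3184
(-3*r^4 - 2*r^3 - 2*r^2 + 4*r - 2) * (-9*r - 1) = 27*r^5 + 21*r^4 + 20*r^3 - 34*r^2 + 14*r + 2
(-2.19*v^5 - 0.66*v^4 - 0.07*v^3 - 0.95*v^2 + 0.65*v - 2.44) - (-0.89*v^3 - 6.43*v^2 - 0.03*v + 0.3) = -2.19*v^5 - 0.66*v^4 + 0.82*v^3 + 5.48*v^2 + 0.68*v - 2.74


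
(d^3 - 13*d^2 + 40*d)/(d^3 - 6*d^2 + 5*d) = (d - 8)/(d - 1)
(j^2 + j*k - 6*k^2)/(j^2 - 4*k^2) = (j + 3*k)/(j + 2*k)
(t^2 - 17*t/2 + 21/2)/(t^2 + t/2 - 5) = (2*t^2 - 17*t + 21)/(2*t^2 + t - 10)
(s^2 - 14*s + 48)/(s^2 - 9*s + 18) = (s - 8)/(s - 3)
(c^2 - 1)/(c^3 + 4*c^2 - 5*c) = (c + 1)/(c*(c + 5))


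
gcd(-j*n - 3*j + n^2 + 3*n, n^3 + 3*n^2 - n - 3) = n + 3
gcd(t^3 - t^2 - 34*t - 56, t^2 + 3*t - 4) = t + 4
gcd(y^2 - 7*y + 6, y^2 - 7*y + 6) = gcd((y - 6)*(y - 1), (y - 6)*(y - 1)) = y^2 - 7*y + 6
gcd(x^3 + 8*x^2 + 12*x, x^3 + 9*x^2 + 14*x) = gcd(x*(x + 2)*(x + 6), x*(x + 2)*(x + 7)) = x^2 + 2*x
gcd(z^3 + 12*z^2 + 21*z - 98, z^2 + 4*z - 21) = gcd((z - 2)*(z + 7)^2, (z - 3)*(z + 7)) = z + 7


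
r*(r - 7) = r^2 - 7*r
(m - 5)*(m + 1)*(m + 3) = m^3 - m^2 - 17*m - 15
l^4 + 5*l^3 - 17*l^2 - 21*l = l*(l - 3)*(l + 1)*(l + 7)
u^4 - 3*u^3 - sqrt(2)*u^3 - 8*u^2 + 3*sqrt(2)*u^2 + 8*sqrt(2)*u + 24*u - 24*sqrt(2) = (u - 3)*(u - 2*sqrt(2))*(u - sqrt(2))*(u + 2*sqrt(2))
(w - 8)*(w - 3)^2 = w^3 - 14*w^2 + 57*w - 72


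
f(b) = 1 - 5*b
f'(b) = -5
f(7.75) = -37.75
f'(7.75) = -5.00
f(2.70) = -12.50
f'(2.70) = -5.00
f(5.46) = -26.30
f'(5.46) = -5.00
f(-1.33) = 7.65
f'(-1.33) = -5.00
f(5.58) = -26.90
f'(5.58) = -5.00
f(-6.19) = 31.95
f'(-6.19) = -5.00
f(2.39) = -10.95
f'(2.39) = -5.00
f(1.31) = -5.55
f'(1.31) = -5.00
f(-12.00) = 61.00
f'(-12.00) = -5.00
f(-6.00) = 31.00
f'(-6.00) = -5.00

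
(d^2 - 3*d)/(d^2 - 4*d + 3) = d/(d - 1)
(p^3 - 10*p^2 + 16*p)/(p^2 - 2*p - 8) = p*(-p^2 + 10*p - 16)/(-p^2 + 2*p + 8)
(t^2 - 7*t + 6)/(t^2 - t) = (t - 6)/t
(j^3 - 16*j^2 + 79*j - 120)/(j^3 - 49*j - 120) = (j^2 - 8*j + 15)/(j^2 + 8*j + 15)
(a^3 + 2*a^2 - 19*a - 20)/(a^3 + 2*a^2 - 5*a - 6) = (a^2 + a - 20)/(a^2 + a - 6)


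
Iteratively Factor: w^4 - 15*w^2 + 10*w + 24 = (w + 4)*(w^3 - 4*w^2 + w + 6) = (w - 3)*(w + 4)*(w^2 - w - 2) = (w - 3)*(w - 2)*(w + 4)*(w + 1)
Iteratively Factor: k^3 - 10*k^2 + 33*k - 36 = (k - 3)*(k^2 - 7*k + 12) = (k - 4)*(k - 3)*(k - 3)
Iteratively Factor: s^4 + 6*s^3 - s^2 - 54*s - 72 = (s - 3)*(s^3 + 9*s^2 + 26*s + 24) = (s - 3)*(s + 4)*(s^2 + 5*s + 6) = (s - 3)*(s + 3)*(s + 4)*(s + 2)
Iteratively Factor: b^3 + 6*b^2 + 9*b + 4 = (b + 4)*(b^2 + 2*b + 1) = (b + 1)*(b + 4)*(b + 1)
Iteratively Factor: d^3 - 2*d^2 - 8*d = (d)*(d^2 - 2*d - 8) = d*(d + 2)*(d - 4)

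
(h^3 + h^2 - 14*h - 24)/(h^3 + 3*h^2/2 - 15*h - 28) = 2*(h + 3)/(2*h + 7)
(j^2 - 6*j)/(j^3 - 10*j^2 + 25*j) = (j - 6)/(j^2 - 10*j + 25)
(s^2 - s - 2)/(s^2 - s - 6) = (-s^2 + s + 2)/(-s^2 + s + 6)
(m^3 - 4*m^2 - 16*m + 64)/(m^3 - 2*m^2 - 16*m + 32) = (m - 4)/(m - 2)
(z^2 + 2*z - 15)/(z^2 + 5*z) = (z - 3)/z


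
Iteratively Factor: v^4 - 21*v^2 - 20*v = (v + 4)*(v^3 - 4*v^2 - 5*v) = (v - 5)*(v + 4)*(v^2 + v) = v*(v - 5)*(v + 4)*(v + 1)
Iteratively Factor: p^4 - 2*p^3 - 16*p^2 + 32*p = (p + 4)*(p^3 - 6*p^2 + 8*p) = (p - 4)*(p + 4)*(p^2 - 2*p) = p*(p - 4)*(p + 4)*(p - 2)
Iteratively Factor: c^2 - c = (c)*(c - 1)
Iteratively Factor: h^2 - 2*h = (h)*(h - 2)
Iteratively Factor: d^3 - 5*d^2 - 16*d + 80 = (d - 4)*(d^2 - d - 20) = (d - 4)*(d + 4)*(d - 5)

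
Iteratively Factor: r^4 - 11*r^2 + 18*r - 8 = (r - 1)*(r^3 + r^2 - 10*r + 8) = (r - 1)*(r + 4)*(r^2 - 3*r + 2) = (r - 2)*(r - 1)*(r + 4)*(r - 1)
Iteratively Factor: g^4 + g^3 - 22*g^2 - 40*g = (g - 5)*(g^3 + 6*g^2 + 8*g) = g*(g - 5)*(g^2 + 6*g + 8) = g*(g - 5)*(g + 4)*(g + 2)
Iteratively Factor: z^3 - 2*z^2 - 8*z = (z + 2)*(z^2 - 4*z) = (z - 4)*(z + 2)*(z)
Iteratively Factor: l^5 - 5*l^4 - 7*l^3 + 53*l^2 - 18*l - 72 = (l + 1)*(l^4 - 6*l^3 - l^2 + 54*l - 72) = (l - 4)*(l + 1)*(l^3 - 2*l^2 - 9*l + 18) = (l - 4)*(l + 1)*(l + 3)*(l^2 - 5*l + 6) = (l - 4)*(l - 3)*(l + 1)*(l + 3)*(l - 2)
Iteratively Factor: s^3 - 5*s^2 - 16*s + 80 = (s - 4)*(s^2 - s - 20) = (s - 5)*(s - 4)*(s + 4)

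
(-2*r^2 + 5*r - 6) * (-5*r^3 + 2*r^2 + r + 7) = 10*r^5 - 29*r^4 + 38*r^3 - 21*r^2 + 29*r - 42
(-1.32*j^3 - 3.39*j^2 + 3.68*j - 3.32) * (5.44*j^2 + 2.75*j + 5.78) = -7.1808*j^5 - 22.0716*j^4 + 3.0671*j^3 - 27.535*j^2 + 12.1404*j - 19.1896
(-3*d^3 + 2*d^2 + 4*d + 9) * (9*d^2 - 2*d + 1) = -27*d^5 + 24*d^4 + 29*d^3 + 75*d^2 - 14*d + 9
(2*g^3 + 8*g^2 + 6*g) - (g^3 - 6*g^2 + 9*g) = g^3 + 14*g^2 - 3*g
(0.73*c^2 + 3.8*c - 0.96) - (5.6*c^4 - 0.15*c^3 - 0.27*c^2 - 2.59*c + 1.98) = -5.6*c^4 + 0.15*c^3 + 1.0*c^2 + 6.39*c - 2.94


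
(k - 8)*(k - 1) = k^2 - 9*k + 8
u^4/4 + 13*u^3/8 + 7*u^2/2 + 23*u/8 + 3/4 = (u/4 + 1/4)*(u + 1/2)*(u + 2)*(u + 3)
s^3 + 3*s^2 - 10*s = s*(s - 2)*(s + 5)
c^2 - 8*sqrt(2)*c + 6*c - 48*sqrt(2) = (c + 6)*(c - 8*sqrt(2))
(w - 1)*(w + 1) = w^2 - 1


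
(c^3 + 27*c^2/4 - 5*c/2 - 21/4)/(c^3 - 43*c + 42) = (c + 3/4)/(c - 6)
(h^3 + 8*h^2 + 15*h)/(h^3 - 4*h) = (h^2 + 8*h + 15)/(h^2 - 4)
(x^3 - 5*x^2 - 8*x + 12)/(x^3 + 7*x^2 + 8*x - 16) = (x^2 - 4*x - 12)/(x^2 + 8*x + 16)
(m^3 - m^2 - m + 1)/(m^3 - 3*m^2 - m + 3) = (m - 1)/(m - 3)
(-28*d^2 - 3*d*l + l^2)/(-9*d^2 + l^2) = (28*d^2 + 3*d*l - l^2)/(9*d^2 - l^2)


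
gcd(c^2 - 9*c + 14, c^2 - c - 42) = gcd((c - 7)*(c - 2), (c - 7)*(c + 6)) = c - 7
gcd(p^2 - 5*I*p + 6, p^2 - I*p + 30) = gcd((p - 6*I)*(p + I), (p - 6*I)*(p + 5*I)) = p - 6*I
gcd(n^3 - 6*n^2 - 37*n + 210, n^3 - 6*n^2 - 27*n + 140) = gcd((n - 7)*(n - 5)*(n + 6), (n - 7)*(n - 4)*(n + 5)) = n - 7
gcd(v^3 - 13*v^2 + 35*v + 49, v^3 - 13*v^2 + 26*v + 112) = v - 7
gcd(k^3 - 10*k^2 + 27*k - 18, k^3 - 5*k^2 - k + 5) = k - 1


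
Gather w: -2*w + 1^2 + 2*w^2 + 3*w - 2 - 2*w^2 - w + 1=0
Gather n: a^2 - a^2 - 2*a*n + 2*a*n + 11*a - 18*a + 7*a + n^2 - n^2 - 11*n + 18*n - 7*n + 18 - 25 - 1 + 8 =0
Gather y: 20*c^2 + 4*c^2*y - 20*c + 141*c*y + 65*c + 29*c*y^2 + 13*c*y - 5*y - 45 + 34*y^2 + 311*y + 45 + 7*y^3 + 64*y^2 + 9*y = 20*c^2 + 45*c + 7*y^3 + y^2*(29*c + 98) + y*(4*c^2 + 154*c + 315)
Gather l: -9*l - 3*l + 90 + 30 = 120 - 12*l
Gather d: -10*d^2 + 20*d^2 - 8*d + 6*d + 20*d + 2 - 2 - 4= 10*d^2 + 18*d - 4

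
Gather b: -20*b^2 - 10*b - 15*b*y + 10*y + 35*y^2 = -20*b^2 + b*(-15*y - 10) + 35*y^2 + 10*y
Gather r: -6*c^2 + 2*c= -6*c^2 + 2*c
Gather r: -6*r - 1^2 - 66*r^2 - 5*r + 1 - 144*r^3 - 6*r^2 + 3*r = -144*r^3 - 72*r^2 - 8*r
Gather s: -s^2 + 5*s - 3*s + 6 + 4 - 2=-s^2 + 2*s + 8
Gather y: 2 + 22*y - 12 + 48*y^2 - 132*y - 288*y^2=-240*y^2 - 110*y - 10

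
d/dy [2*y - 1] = 2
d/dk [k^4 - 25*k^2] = 4*k^3 - 50*k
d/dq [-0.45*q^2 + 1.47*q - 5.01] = 1.47 - 0.9*q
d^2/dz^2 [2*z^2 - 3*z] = 4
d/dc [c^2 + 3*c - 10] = 2*c + 3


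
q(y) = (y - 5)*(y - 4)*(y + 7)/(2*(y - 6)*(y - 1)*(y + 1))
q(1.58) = -5.37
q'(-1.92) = -7.04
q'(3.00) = 0.76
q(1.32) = -11.81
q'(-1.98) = -6.16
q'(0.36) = 8.23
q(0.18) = 11.74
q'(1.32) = 45.66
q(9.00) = 0.67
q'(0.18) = 2.51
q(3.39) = -0.19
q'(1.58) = 13.28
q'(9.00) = -0.03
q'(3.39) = 0.45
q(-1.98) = -4.50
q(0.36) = 12.66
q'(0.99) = 47998.36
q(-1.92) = -4.89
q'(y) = (y - 5)*(y - 4)/(2*(y - 6)*(y - 1)*(y + 1)) - (y - 5)*(y - 4)*(y + 7)/(2*(y - 6)*(y - 1)*(y + 1)^2) - (y - 5)*(y - 4)*(y + 7)/(2*(y - 6)*(y - 1)^2*(y + 1)) + (y - 5)*(y + 7)/(2*(y - 6)*(y - 1)*(y + 1)) + (y - 4)*(y + 7)/(2*(y - 6)*(y - 1)*(y + 1)) - (y - 5)*(y - 4)*(y + 7)/(2*(y - 6)^2*(y - 1)*(y + 1))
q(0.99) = 483.66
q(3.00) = -0.42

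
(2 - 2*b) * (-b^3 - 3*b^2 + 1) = 2*b^4 + 4*b^3 - 6*b^2 - 2*b + 2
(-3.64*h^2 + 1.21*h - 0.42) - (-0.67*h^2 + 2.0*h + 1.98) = -2.97*h^2 - 0.79*h - 2.4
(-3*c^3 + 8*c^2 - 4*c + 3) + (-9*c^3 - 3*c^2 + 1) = -12*c^3 + 5*c^2 - 4*c + 4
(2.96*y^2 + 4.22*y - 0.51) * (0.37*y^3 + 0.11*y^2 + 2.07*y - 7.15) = 1.0952*y^5 + 1.887*y^4 + 6.4027*y^3 - 12.4847*y^2 - 31.2287*y + 3.6465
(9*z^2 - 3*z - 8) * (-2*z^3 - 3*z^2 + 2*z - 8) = -18*z^5 - 21*z^4 + 43*z^3 - 54*z^2 + 8*z + 64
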